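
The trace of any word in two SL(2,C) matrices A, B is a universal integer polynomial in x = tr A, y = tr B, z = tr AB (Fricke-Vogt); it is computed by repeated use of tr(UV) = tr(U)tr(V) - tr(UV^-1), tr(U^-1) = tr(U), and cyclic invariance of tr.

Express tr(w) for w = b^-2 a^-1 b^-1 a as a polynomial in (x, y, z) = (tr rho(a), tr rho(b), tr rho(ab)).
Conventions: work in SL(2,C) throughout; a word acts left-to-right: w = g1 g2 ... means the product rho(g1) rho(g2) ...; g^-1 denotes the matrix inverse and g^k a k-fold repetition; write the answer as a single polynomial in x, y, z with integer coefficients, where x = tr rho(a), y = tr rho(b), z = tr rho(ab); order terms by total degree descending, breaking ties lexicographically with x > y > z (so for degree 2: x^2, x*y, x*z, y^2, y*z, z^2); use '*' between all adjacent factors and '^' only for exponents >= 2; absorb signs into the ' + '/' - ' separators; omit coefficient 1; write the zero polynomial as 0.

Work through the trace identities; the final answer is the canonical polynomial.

x*y^2*z - x^2*y - y*z^2 + y

trace(a b^-1) = trace(a)*trace(b) - trace(a b)  (eliminate b^-1) = x*y - z
apply: trace(b^-2 a) = trace(a b^-1)*trace(b) - trace(a)  (eliminate b^-1) = x*y^2 - y*z - x
trace(b^-1 a b^-2) = trace(b^-2 a)*trace(b) - trace(b^-2 a b)  (eliminate b^-1) = x*y^3 - y^2*z - 2*x*y + z
trace(a^2) = trace(a)*trace(a) - trace(1)  (reduce the a square) = x^2 - 2
apply: trace(a^2 b) = trace(a)*trace(b a) - trace(b)  (reduce the a square) = x*z - y
use: trace(a b^-1 a) = trace(a^2)*trace(b) - trace(a^2 b)  (eliminate b^-1) = x^2*y - x*z - y
apply: trace(a b a b) = trace(a b)*trace(a b) - trace(1)  (split on a) = z^2 - 2
apply: trace(a b^-1 a b) = trace(a b a)*trace(b) - trace(a b a b)  (eliminate b^-1) = x*y*z - y^2 - z^2 + 2
trace(b^-1 a b^-1 a) = trace(a b^-1 a)*trace(b) - trace(a b^-1 a b)  (eliminate b^-1) = x^2*y^2 - 2*x*y*z + z^2 - 2
trace(b^-1 a b^-2 a) = trace(b^-1 a b^-1 a)*trace(b) - trace(b^-1 a b^-1 a b)  (eliminate b^-1) = x^2*y^3 - 2*x*y^2*z - x^2*y + y*z^2 + x*z - y
trace(b^-2 a^-1 b^-1 a) = trace(b^-1 a b^-2)*trace(a) - trace(b^-1 a b^-2 a)  (eliminate a^-1) = x*y^2*z - x^2*y - y*z^2 + y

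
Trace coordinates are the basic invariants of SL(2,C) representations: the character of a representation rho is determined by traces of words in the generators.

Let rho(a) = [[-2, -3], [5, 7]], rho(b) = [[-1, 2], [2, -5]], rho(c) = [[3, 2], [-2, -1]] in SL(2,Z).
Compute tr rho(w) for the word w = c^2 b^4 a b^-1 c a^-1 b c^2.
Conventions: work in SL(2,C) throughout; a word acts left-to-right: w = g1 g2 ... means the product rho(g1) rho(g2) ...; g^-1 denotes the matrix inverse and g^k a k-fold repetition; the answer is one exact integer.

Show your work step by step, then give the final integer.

-244246

rho(c) = [[3, 2], [-2, -1]]
... * rho(c) = [[3, 2], [-2, -1]]  ->  [[5, 4], [-4, -3]]
... * rho(b) = [[-1, 2], [2, -5]]  ->  [[3, -10], [-2, 7]]
... * rho(b) = [[-1, 2], [2, -5]]  ->  [[-23, 56], [16, -39]]
... * rho(b) = [[-1, 2], [2, -5]]  ->  [[135, -326], [-94, 227]]
... * rho(b) = [[-1, 2], [2, -5]]  ->  [[-787, 1900], [548, -1323]]
... * rho(a) = [[-2, -3], [5, 7]]  ->  [[11074, 15661], [-7711, -10905]]
... * rho(b^-1) = [[-5, -2], [-2, -1]]  ->  [[-86692, -37809], [60365, 26327]]
... * rho(c) = [[3, 2], [-2, -1]]  ->  [[-184458, -135575], [128441, 94403]]
... * rho(a^-1) = [[7, 3], [-5, -2]]  ->  [[-613331, -282224], [427072, 196517]]
... * rho(b) = [[-1, 2], [2, -5]]  ->  [[48883, 184458], [-34038, -128441]]
... * rho(c) = [[3, 2], [-2, -1]]  ->  [[-222267, -86692], [154768, 60365]]
... * rho(c) = [[3, 2], [-2, -1]]  ->  [[-493417, -357842], [343574, 249171]]
tr = -493417 + 249171 = -244246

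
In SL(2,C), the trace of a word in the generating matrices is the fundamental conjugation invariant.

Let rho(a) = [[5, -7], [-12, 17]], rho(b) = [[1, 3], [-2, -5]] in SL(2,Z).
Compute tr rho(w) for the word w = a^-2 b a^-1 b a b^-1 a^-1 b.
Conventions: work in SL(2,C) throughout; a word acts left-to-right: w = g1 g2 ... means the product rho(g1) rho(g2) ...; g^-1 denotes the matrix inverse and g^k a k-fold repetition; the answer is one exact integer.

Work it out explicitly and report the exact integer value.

8408378

rho(a^-1) = [[17, 7], [12, 5]]
... * rho(a^-1) = [[17, 7], [12, 5]]  ->  [[373, 154], [264, 109]]
... * rho(b) = [[1, 3], [-2, -5]]  ->  [[65, 349], [46, 247]]
... * rho(a^-1) = [[17, 7], [12, 5]]  ->  [[5293, 2200], [3746, 1557]]
... * rho(b) = [[1, 3], [-2, -5]]  ->  [[893, 4879], [632, 3453]]
... * rho(a) = [[5, -7], [-12, 17]]  ->  [[-54083, 76692], [-38276, 54277]]
... * rho(b^-1) = [[-5, -3], [2, 1]]  ->  [[423799, 238941], [299934, 169105]]
... * rho(a^-1) = [[17, 7], [12, 5]]  ->  [[10071875, 4161298], [7128138, 2945063]]
... * rho(b) = [[1, 3], [-2, -5]]  ->  [[1749279, 9409135], [1238012, 6659099]]
tr = 1749279 + 6659099 = 8408378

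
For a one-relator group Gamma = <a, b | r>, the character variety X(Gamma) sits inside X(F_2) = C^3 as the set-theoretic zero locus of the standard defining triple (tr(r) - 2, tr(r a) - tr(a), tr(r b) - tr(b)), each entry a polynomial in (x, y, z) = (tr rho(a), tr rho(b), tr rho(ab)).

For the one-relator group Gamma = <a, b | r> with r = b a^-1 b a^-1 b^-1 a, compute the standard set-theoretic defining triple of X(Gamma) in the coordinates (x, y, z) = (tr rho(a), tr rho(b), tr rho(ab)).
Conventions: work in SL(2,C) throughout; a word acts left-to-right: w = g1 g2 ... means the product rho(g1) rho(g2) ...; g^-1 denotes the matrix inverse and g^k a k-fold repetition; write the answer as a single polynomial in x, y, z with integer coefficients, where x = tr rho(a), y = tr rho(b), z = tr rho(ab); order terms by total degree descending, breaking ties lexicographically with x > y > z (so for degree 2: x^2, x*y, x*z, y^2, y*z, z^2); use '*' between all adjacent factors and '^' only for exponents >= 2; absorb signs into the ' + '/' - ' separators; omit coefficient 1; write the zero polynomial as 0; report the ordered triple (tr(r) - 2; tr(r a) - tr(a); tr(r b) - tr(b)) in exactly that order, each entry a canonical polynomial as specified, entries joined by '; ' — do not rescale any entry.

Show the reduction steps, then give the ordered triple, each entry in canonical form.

-x^2*y^2*z + x^3*y + x*y^3 + 2*x*y*z^2 - x^2*z - y^2*z - z^3 - 3*x*y + 3*z - 2; -x^3*y^2*z + x^4*y + x^2*y^3 + 2*x^2*y*z^2 - x^3*z - x*y^2*z - x*z^3 - 4*x^2*y + 4*x*z - x + y; -x^2*y^3*z + x^3*y^2 + x*y^4 + 2*x*y^2*z^2 - x^2*y*z - y^3*z - y*z^3 - 3*x*y^2 + 3*y*z - x - y

use: tr(b^2) = tr(b) * tr(b) - tr(1) = y^2 - 2
use: tr(b a b) = tr(b) * tr(a b) - tr(a) = y*z - x
tr(b a b^2) = tr(b) * tr(b a b) - tr(b a) = y^2*z - x*y - z
apply: tr(a b a b) = tr(a b) * tr(a b) - tr(1) = z^2 - 2
tr(a b a) = tr(a) * tr(b a) - tr(b) = x*z - y
use: tr(b a b^2 a) = tr(b) * tr(a b a b) - tr(a b a) = y*z^2 - x*z - y
apply: tr(a b^2 a^-1 b) = tr(b a b^2) * tr(a) - tr(b a b^2 a) = x*y^2*z - x^2*y - y*z^2 + y
apply: tr(b a^-1 b^-1 a b) = tr(a b^2 a^-1) * tr(b) - tr(a b^2 a^-1 b) = -x*y^2*z + x^2*y + y^3 + y*z^2 - 3*y
use: tr(b a b a b a) = tr(b a) * tr(b a b a) - tr(b^-1 a^-1) = z^3 - 3*z
tr(a b a b a^-1 b) = tr(b a b a b) * tr(a) - tr(b a b a b a) = x*y*z^2 - x^2*z - z^3 - x*y + 3*z
use: tr(b a^-1 b^-1 a b a) = tr(a b a b a^-1) * tr(b) - tr(a b a b a^-1 b) = -x*y*z^2 + x^2*z + y^2*z + z^3 - 3*z
tr(b a^-1 b a^-1 b^-1 a) = tr(b a^-1 b^-1 a b) * tr(a) - tr(b a^-1 b^-1 a b a) = -x^2*y^2*z + x^3*y + x*y^3 + 2*x*y*z^2 - x^2*z - y^2*z - z^3 - 3*x*y + 3*z
tr(a^2) = tr(a) * tr(a) - tr(1) = x^2 - 2
tr(b a^2 b) = tr(b) * tr(a^2 b) - tr(a^2) = x*y*z - x^2 - y^2 + 2
tr(b a^2 b^2) = tr(b) * tr(b a^2 b) - tr(b a^2) = x*y^2*z - x^2*y - y^3 - x*z + 3*y
tr(a b a^2 b) = tr(a) * tr(b a b a) - tr(b a b) = x*z^2 - y*z - x
tr(a b a^2) = tr(a) * tr(a b a) - tr(a b) = x^2*z - x*y - z
tr(b a^2 b^2 a) = tr(b) * tr(a b a^2 b) - tr(a b a^2) = x*y*z^2 - x^2*z - y^2*z + z
use: tr(a^2 b^2 a^-1 b) = tr(b a^2 b^2) * tr(a) - tr(b a^2 b^2 a) = x^2*y^2*z - x^3*y - x*y^3 - x*y*z^2 + y^2*z + 3*x*y - z
tr(b a^-1 b^-1 a^2 b) = tr(a^2 b^2 a^-1) * tr(b) - tr(a^2 b^2 a^-1 b) = -x^2*y^2*z + x^3*y + x*y^3 + x*y*z^2 - 4*x*y + z
tr(b a^2 b a b) = tr(a) * tr(b a b^2 a) - tr(b a b^2) = x*y*z^2 - x^2*z - y^2*z + z
tr(b a^2 b a b a) = tr(a) * tr(b a b a b a) - tr(b a b a b) = x*z^3 - y*z^2 - 2*x*z + y
tr(a^2 b a b a^-1 b) = tr(b a^2 b a b) * tr(a) - tr(b a^2 b a b a) = x^2*y*z^2 - x^3*z - x*y^2*z - x*z^3 + y*z^2 + 3*x*z - y
use: tr(b a^-1 b^-1 a^2 b a) = tr(a^2 b a b a^-1) * tr(b) - tr(a^2 b a b a^-1 b) = -x^2*y*z^2 + x^3*z + x*y^2*z + x*z^3 - 3*x*z - y
apply: tr(b a^-1 b a^-1 b^-1 a^2) = tr(b a^-1 b^-1 a^2 b) * tr(a) - tr(b a^-1 b^-1 a^2 b a) = -x^3*y^2*z + x^4*y + x^2*y^3 + 2*x^2*y*z^2 - x^3*z - x*y^2*z - x*z^3 - 4*x^2*y + 4*x*z + y
tr(b^3) = tr(b) * tr(b^2) - tr(b) = y^3 - 3*y
tr(b a b^3) = tr(b) * tr(b^2 a b) - tr(b^2 a) = y^3*z - x*y^2 - 2*y*z + x
tr(b a b^3 a) = tr(b) * tr(b a b a b) - tr(b a b a) = y^2*z^2 - x*y*z - y^2 - z^2 + 2
use: tr(a b^3 a^-1 b) = tr(b a b^3) * tr(a) - tr(b a b^3 a) = x*y^3*z - x^2*y^2 - y^2*z^2 - x*y*z + x^2 + y^2 + z^2 - 2
tr(b a^-1 b^-1 a b^2) = tr(a b^3 a^-1) * tr(b) - tr(a b^3 a^-1 b) = -x*y^3*z + x^2*y^2 + y^4 + y^2*z^2 + x*y*z - x^2 - 4*y^2 - z^2 + 2
apply: tr(a b^2 a b a b) = tr(b) * tr(a b a b a b) - tr(a b a b a) = y*z^3 - x*z^2 - 2*y*z + x
use: tr(b^-1 a b^2 a b a) = tr(a b^2 a b a) * tr(b) - tr(a b^2 a b a b) = x*y^2*z^2 - x^2*y*z - y^3*z - y*z^3 + x*z^2 + 3*y*z - x
use: tr(b a^-1 b^-1 a b^2 a) = tr(b^-1 a b^2 a b) * tr(a) - tr(b^-1 a b^2 a b a) = -x*y^2*z^2 + 2*x^2*y*z + y^3*z + y*z^3 - x^3 - x*y^2 - x*z^2 - 3*y*z + 3*x
tr(b a^-1 b a^-1 b^-1 a b) = tr(b a^-1 b^-1 a b^2) * tr(a) - tr(b a^-1 b^-1 a b^2 a) = -x^2*y^3*z + x^3*y^2 + x*y^4 + 2*x*y^2*z^2 - x^2*y*z - y^3*z - y*z^3 - 3*x*y^2 + 3*y*z - x
assemble the triple (tr(r) - 2; tr(r a) - x; tr(r b) - y)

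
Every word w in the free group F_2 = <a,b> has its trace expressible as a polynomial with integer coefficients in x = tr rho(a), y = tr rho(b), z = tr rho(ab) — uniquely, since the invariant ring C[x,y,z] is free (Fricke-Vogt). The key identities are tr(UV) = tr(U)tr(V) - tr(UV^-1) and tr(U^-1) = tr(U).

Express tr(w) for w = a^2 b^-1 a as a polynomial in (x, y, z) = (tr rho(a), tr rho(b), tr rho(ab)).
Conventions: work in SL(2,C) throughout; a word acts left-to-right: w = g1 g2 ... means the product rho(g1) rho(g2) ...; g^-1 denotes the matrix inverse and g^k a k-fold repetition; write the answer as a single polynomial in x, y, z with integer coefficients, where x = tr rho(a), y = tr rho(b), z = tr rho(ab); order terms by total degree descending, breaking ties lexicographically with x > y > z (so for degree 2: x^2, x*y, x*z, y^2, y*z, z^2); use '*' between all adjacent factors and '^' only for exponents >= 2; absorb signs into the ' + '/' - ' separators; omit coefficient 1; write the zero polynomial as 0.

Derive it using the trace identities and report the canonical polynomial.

trace(a^2) = trace(a) * trace(a) - trace(1) = x^2 - 2
trace(a^3) = trace(a) * trace(a^2) - trace(a) = x^3 - 3*x
trace(b a^2) = trace(a) * trace(b a) - trace(b) = x*z - y
trace(a^3 b) = trace(a) * trace(b a^2) - trace(b a) = x^2*z - x*y - z
trace(a^2 b^-1 a) = trace(a^3) * trace(b) - trace(a^3 b) = x^3*y - x^2*z - 2*x*y + z

x^3*y - x^2*z - 2*x*y + z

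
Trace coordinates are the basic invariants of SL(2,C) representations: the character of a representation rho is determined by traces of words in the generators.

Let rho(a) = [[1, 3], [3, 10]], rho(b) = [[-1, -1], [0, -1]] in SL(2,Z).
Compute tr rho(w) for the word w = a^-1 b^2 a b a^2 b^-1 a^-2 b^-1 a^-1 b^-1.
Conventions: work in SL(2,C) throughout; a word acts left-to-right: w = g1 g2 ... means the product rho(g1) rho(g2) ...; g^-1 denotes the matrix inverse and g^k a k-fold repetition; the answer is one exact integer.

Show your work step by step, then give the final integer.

5868686

rho(a^-1) = [[10, -3], [-3, 1]]
... * rho(b) = [[-1, -1], [0, -1]]  ->  [[-10, -7], [3, 2]]
... * rho(b) = [[-1, -1], [0, -1]]  ->  [[10, 17], [-3, -5]]
... * rho(a) = [[1, 3], [3, 10]]  ->  [[61, 200], [-18, -59]]
... * rho(b) = [[-1, -1], [0, -1]]  ->  [[-61, -261], [18, 77]]
... * rho(a) = [[1, 3], [3, 10]]  ->  [[-844, -2793], [249, 824]]
... * rho(a) = [[1, 3], [3, 10]]  ->  [[-9223, -30462], [2721, 8987]]
... * rho(b^-1) = [[-1, 1], [0, -1]]  ->  [[9223, 21239], [-2721, -6266]]
... * rho(a^-1) = [[10, -3], [-3, 1]]  ->  [[28513, -6430], [-8412, 1897]]
... * rho(a^-1) = [[10, -3], [-3, 1]]  ->  [[304420, -91969], [-89811, 27133]]
... * rho(b^-1) = [[-1, 1], [0, -1]]  ->  [[-304420, 396389], [89811, -116944]]
... * rho(a^-1) = [[10, -3], [-3, 1]]  ->  [[-4233367, 1309649], [1248942, -386377]]
... * rho(b^-1) = [[-1, 1], [0, -1]]  ->  [[4233367, -5543016], [-1248942, 1635319]]
tr = 4233367 + 1635319 = 5868686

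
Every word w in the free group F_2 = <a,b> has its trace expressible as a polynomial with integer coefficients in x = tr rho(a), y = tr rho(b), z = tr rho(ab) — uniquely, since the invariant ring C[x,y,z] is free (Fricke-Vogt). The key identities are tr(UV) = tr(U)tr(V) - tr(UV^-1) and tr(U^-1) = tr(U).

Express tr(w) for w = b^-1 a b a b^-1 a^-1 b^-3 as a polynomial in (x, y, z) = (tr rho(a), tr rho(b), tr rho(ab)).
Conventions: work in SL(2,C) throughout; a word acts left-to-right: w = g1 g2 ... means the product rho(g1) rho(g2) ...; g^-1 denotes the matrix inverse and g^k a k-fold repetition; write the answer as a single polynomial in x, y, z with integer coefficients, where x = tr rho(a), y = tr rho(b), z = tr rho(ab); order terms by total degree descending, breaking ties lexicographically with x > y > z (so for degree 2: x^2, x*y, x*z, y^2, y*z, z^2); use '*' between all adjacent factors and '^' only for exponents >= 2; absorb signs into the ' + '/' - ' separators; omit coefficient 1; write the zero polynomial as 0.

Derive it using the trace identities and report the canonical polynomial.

apply: tr(b^-1 a) = tr(a) * tr(b) - tr(a b) = x*y - z
tr(b a b) = tr(b) * tr(a b) - tr(a) = y*z - x
tr(a b a b) = tr(b a) * tr(b a) - tr(1)   [split at repeated b] = z^2 - 2
tr(a b a) = tr(a) * tr(b a) - tr(b) = x*z - y
tr(b a b a b) = tr(b) * tr(a b a b) - tr(a b a) = y*z^2 - x*z - y
tr(b a b a b a) = tr(b a) * tr(b a b a) - tr(b^-1 a^-1)   [split at repeated b] = z^3 - 3*z
apply: tr(a b a b a^-1 b) = tr(b a b a b) * tr(a) - tr(b a b a b a) = x*y*z^2 - x^2*z - z^3 - x*y + 3*z
tr(b^-1 a b a b a^-1) = tr(a b a b a^-1) * tr(b) - tr(a b a b a^-1 b) = -x*y*z^2 + x^2*z + y^2*z + z^3 - 3*z
use: tr(a^-1 b^-2 a b a b) = tr(b^-1 a b a b a^-1) * tr(b) - tr(b^-1 a b a b a^-1 b) = -x*y^2*z^2 + x^2*y*z + y^3*z + y*z^3 - 4*y*z + x
use: tr(b^-1 a b a b^-1 a^-1 b^-1) = tr(a^-1 b^-2 a b a) * tr(b) - tr(a^-1 b^-2 a b a b) = x*y^2*z^2 - x^2*y*z - y^3*z - y*z^3 + x*y^2 + 3*y*z - x
tr(b^-1 a b a b^-1 a^-1) = tr(a^-1 b^-1 a b a) * tr(b) - tr(a^-1 b^-1 a b a b) = x*y*z^2 - x^2*z - y^2*z - z^3 + x*y + 3*z
tr(a b a b^-1 a^-1 b^-3) = tr(b^-1 a b a b^-1 a^-1 b^-1) * tr(b) - tr(b^-1 a b a b^-1 a^-1) = x*y^3*z^2 - x^2*y^2*z - y^4*z - y^2*z^3 + x*y^3 - x*y*z^2 + x^2*z + 4*y^2*z + z^3 - 2*x*y - 3*z
use: tr(b^-1 a b a b^-1 a^-1 b^-3) = tr(a b a b^-1 a^-1 b^-3) * tr(b) - tr(a b a b^-1 a^-1 b^-2) = x*y^4*z^2 - x^2*y^3*z - y^5*z - y^3*z^3 + x*y^4 - 2*x*y^2*z^2 + 2*x^2*y*z + 5*y^3*z + 2*y*z^3 - 3*x*y^2 - 6*y*z + x

x*y^4*z^2 - x^2*y^3*z - y^5*z - y^3*z^3 + x*y^4 - 2*x*y^2*z^2 + 2*x^2*y*z + 5*y^3*z + 2*y*z^3 - 3*x*y^2 - 6*y*z + x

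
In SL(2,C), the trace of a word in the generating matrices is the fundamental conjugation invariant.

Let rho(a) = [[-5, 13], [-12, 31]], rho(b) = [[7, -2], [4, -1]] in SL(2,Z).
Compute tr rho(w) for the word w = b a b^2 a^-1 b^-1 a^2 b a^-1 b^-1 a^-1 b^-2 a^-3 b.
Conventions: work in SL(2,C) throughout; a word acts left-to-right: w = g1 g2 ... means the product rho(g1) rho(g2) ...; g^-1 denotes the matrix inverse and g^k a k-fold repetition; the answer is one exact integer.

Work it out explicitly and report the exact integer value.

rho(b) = [[7, -2], [4, -1]]
... * rho(a) = [[-5, 13], [-12, 31]]  ->  [[-11, 29], [-8, 21]]
... * rho(b) = [[7, -2], [4, -1]]  ->  [[39, -7], [28, -5]]
... * rho(b) = [[7, -2], [4, -1]]  ->  [[245, -71], [176, -51]]
... * rho(a^-1) = [[31, -13], [12, -5]]  ->  [[6743, -2830], [4844, -2033]]
... * rho(b^-1) = [[-1, 2], [-4, 7]]  ->  [[4577, -6324], [3288, -4543]]
... * rho(a) = [[-5, 13], [-12, 31]]  ->  [[53003, -136543], [38076, -98089]]
... * rho(a) = [[-5, 13], [-12, 31]]  ->  [[1373501, -3543794], [986688, -2545771]]
... * rho(b) = [[7, -2], [4, -1]]  ->  [[-4560669, 796792], [-3276268, 572395]]
... * rho(a^-1) = [[31, -13], [12, -5]]  ->  [[-131819235, 55304737], [-94695568, 39729509]]
... * rho(b^-1) = [[-1, 2], [-4, 7]]  ->  [[-89399713, 123494689], [-64222468, 88715427]]
... * rho(a^-1) = [[31, -13], [12, -5]]  ->  [[-1289454835, 544722824], [-926311384, 391314949]]
... * rho(b^-1) = [[-1, 2], [-4, 7]]  ->  [[-889436461, 1234150098], [-638948412, 886581875]]
... * rho(b^-1) = [[-1, 2], [-4, 7]]  ->  [[-4047163931, 6860177764], [-2907379088, 4928176301]]
... * rho(a^-1) = [[31, -13], [12, -5]]  ->  [[-43139948693, 18312242283], [-30990636116, 13155046639]]
... * rho(a^-1) = [[31, -13], [12, -5]]  ->  [[-1117591502087, 469258121594], [-802849159928, 337103036313]]
... * rho(a^-1) = [[31, -13], [12, -5]]  ->  [[-29014239105569, 12182398919161], [-20843087522012, 8751523897499]]
... * rho(b) = [[7, -2], [4, -1]]  ->  [[-154370078062339, 45846079291977], [-110895517064088, 32934651146525]]
tr = -154370078062339 + 32934651146525 = -121435426915814

-121435426915814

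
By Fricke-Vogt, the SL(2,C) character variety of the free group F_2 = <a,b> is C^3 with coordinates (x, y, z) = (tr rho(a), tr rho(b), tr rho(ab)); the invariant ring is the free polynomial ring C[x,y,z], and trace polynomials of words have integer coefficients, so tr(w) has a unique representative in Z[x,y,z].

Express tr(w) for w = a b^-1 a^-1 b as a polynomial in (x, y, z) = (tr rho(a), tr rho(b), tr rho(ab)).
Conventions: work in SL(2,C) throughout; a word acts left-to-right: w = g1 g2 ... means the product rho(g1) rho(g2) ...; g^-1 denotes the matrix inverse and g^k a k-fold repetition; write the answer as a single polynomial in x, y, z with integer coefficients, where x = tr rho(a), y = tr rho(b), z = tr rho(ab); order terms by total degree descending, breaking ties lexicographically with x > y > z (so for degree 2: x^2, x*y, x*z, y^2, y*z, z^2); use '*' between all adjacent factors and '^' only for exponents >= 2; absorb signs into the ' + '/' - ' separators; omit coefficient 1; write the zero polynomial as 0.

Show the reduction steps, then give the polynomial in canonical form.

-x*y*z + x^2 + y^2 + z^2 - 2

tr(b a b) = tr(b)*tr(a b) - tr(a)   [square of b] = y*z - x
tr(b a b a) = tr(a b)*tr(a b) - tr(1)   [split at a repeated a] = z^2 - 2
tr(a^-1 b a b) = tr(b a b)*tr(a) - tr(b a b a)   [inverse elimination on a] = x*y*z - x^2 - z^2 + 2
tr(a b^-1 a^-1 b) = tr(a^-1 b a)*tr(b) - tr(a^-1 b a b)   [inverse elimination on b] = -x*y*z + x^2 + y^2 + z^2 - 2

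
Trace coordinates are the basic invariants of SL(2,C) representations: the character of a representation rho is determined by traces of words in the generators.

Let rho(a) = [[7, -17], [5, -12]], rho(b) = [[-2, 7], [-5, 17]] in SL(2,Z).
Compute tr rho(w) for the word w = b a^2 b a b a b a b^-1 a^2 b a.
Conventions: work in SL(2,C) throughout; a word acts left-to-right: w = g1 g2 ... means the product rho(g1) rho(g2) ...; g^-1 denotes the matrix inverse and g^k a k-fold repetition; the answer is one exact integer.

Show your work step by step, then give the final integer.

rho(b) = [[-2, 7], [-5, 17]]
... * rho(a) = [[7, -17], [5, -12]]  ->  [[21, -50], [50, -119]]
... * rho(a) = [[7, -17], [5, -12]]  ->  [[-103, 243], [-245, 578]]
... * rho(b) = [[-2, 7], [-5, 17]]  ->  [[-1009, 3410], [-2400, 8111]]
... * rho(a) = [[7, -17], [5, -12]]  ->  [[9987, -23767], [23755, -56532]]
... * rho(b) = [[-2, 7], [-5, 17]]  ->  [[98861, -334130], [235150, -794759]]
... * rho(a) = [[7, -17], [5, -12]]  ->  [[-978623, 2328923], [-2327745, 5539558]]
... * rho(b) = [[-2, 7], [-5, 17]]  ->  [[-9687369, 32741330], [-23042300, 77878271]]
... * rho(a) = [[7, -17], [5, -12]]  ->  [[95895067, -228210687], [228095255, -542820152]]
... * rho(b^-1) = [[17, -7], [5, -2]]  ->  [[489162704, -214844095], [1163518575, -511026481]]
... * rho(a) = [[7, -17], [5, -12]]  ->  [[2349918453, -5737636828], [5589497620, -13647498003]]
... * rho(a) = [[7, -17], [5, -12]]  ->  [[-12238754969, 28903028235], [-29111006675, 68748516496]]
... * rho(b) = [[-2, 7], [-5, 17]]  ->  [[-120037631237, 405680195212], [-285520569130, 964947733707]]
... * rho(a) = [[7, -17], [5, -12]]  ->  [[1188137557401, -2827522611515], [2826094684625, -6725523129274]]
tr = 1188137557401 + -6725523129274 = -5537385571873

-5537385571873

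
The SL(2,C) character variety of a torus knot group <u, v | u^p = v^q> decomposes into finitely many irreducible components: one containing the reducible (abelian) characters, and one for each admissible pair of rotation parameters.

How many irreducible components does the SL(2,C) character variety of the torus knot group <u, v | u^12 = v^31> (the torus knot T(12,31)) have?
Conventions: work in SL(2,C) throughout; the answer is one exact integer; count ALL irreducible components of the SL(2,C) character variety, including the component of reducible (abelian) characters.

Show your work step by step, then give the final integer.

Gamma = < u, v | u^12 = v^31 > (torus knot T(12,31)); the central element u^12 = v^31 acts as +I or -I in any irreducible SL(2,C) representation.
On an irreducible component, tr(u) is locked at 2*cos(pi*alpha/12) for some alpha in 1..11, and tr(v) at 2*cos(pi*beta/31) for some beta in 1..30.
u^12 = (-1)^alpha I and v^31 = (-1)^beta I must agree, so alpha and beta have equal parity.
Enumerate parity-matched pairs: 6*15 odd-odd plus 5*15 even-even gives 165.
components with irreducible characters: 165; plus the single component of reducible (abelian) characters: total 166.

166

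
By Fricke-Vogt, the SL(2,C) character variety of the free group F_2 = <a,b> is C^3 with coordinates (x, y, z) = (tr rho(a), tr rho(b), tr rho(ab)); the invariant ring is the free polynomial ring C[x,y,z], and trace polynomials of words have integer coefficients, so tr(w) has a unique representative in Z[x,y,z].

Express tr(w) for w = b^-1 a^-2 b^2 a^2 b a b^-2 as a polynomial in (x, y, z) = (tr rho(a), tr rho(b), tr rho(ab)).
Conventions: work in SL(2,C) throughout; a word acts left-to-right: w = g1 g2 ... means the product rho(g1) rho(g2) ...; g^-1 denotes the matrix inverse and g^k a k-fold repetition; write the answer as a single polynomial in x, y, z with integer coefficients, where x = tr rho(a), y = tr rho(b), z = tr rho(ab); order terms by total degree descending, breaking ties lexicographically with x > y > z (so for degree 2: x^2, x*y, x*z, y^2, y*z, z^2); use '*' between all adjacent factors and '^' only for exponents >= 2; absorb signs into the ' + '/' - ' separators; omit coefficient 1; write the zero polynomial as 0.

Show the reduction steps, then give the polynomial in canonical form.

tr(b^2 a) = tr(b)*tr(a b) - tr(a)   [square of b] = y*z - x
tr(b^2) = tr(b)*tr(b) - tr(1)   [square of b] = y^2 - 2
tr(b a^2 b) = tr(a)*tr(b^2 a) - tr(b^2)   [square of a] = x*y*z - x^2 - y^2 + 2
tr(b a^2) = tr(a)*tr(b a) - tr(b)   [square of a] = x*z - y
tr(b^2 a^2 b) = tr(b)*tr(b a^2 b) - tr(b a^2)   [square of b] = x*y^2*z - x^2*y - y^3 - x*z + 3*y
tr(a b a b) = tr(a b)*tr(a b) - tr(1)   [split at a repeated a] = z^2 - 2
tr(b a b a b) = tr(b)*tr(a b a b) - tr(a b a)   [square of b] = y*z^2 - x*z - y
tr(b a b^3 a) = tr(b)*tr(b a b a b) - tr(b a b a)   [square of b] = y^2*z^2 - x*y*z - y^2 - z^2 + 2
tr(a b^3) = tr(b)*tr(b a b) - tr(b a)   [square of b] = y^2*z - x*y - z
tr(b a b^3) = tr(b)*tr(a b^3) - tr(a b^2)   [square of b] = y^3*z - x*y^2 - 2*y*z + x
tr(b^2 a^2 b a b) = tr(a)*tr(b a b^3 a) - tr(b a b^3)   [square of a] = x*y^2*z^2 - x^2*y*z - y^3*z - x*z^2 + 2*y*z + x
tr(a b a b a b) = tr(a b)*tr(a b a b) - tr(a^-1 b^-1)   [split at a repeated a] = z^3 - 3*z
tr(a b a b a) = tr(a)*tr(b a b a) - tr(b a b)   [square of a] = x*z^2 - y*z - x
tr(b a b a b^2 a) = tr(b)*tr(a b a b a b) - tr(a b a b a)   [square of b] = y*z^3 - x*z^2 - 2*y*z + x
tr(b^2 a^2 b a b a) = tr(a)*tr(b a b a b^2 a) - tr(b a b a b^2)   [square of a] = x*y*z^3 - x^2*z^2 - y^2*z^2 - x*y*z + x^2 + y^2 + z^2 - 2
tr(a^-1 b^2 a^2 b a b) = tr(b^2 a^2 b a b)*tr(a) - tr(b^2 a^2 b a b a)   [inverse elimination on a] = x^2*y^2*z^2 - x^3*y*z - x*y^3*z - x*y*z^3 + y^2*z^2 + 3*x*y*z - y^2 - z^2 + 2
tr(a^-1 b^2 a^2 b a b^-1) = tr(a^-1 b^2 a^2 b a)*tr(b) - tr(a^-1 b^2 a^2 b a b)   [inverse elimination on b] = -x^2*y^2*z^2 + x^3*y*z + 2*x*y^3*z + x*y*z^3 - x^2*y^2 - y^4 - y^2*z^2 - 4*x*y*z + 4*y^2 + z^2 - 2
tr(a^-1 b^2 a^2 b a b^-2) = tr(a^-1 b^2 a^2 b a b^-1)*tr(b) - tr(a^-1 b^2 a^2 b a)   [inverse elimination on b] = -x^2*y^3*z^2 + x^3*y^2*z + 2*x*y^4*z + x*y^2*z^3 - x^2*y^3 - y^5 - y^3*z^2 - 5*x*y^2*z + x^2*y + 5*y^3 + y*z^2 + x*z - 5*y
tr(a^2 b a) = tr(a)*tr(b a^2) - tr(b a)   [square of a] = x^2*z - x*y - z
tr(a^-2 b^2 a^2 b a b^-2) = tr(a^-1 b^2 a^2 b a b^-2)*tr(a) - tr(a^-1 b^2 a^2 b a b^-2 a)   [inverse elimination on a] = -x^3*y^3*z^2 + x^4*y^2*z + 2*x^2*y^4*z + x^2*y^2*z^3 - x^3*y^3 - x*y^5 - x*y^3*z^2 - 5*x^2*y^2*z + x^3*y + 5*x*y^3 + x*y*z^2 - 4*x*y + z
tr(a^-2 b^2 a^2 b a b^-1) = tr(a^-1 b^2 a^2 b a b^-1)*tr(a) - tr(a^-1 b^2 a^2 b a b^-1 a)   [inverse elimination on a] = -x^3*y^2*z^2 + x^4*y*z + 2*x^2*y^3*z + x^2*y*z^3 - x^3*y^2 - x*y^4 - x*y^2*z^2 - 4*x^2*y*z + 4*x*y^2 + y*z - x
tr(b^-1 a^-2 b^2 a^2 b a b^-2) = tr(a^-2 b^2 a^2 b a b^-2)*tr(b) - tr(a^-2 b^2 a^2 b a b^-1)   [inverse elimination on b] = -x^3*y^4*z^2 + x^4*y^3*z + 2*x^2*y^5*z + x^2*y^3*z^3 - x^3*y^4 + x^3*y^2*z^2 - x*y^6 - x*y^4*z^2 - x^4*y*z - 7*x^2*y^3*z - x^2*y*z^3 + 2*x^3*y^2 + 6*x*y^4 + 2*x*y^2*z^2 + 4*x^2*y*z - 8*x*y^2 + x

-x^3*y^4*z^2 + x^4*y^3*z + 2*x^2*y^5*z + x^2*y^3*z^3 - x^3*y^4 + x^3*y^2*z^2 - x*y^6 - x*y^4*z^2 - x^4*y*z - 7*x^2*y^3*z - x^2*y*z^3 + 2*x^3*y^2 + 6*x*y^4 + 2*x*y^2*z^2 + 4*x^2*y*z - 8*x*y^2 + x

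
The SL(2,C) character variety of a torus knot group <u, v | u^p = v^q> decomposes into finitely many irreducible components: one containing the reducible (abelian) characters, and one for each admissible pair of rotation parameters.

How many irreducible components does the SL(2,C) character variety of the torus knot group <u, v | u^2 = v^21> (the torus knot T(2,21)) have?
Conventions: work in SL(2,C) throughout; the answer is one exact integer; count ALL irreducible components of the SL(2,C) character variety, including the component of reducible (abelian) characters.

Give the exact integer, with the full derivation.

11

For T(2,21): irreducibility forces the central element u^2 = v^21 to one of +I, -I.
This locks tr(u) to 2*cos(pi*alpha/2), alpha in 1..1, and tr(v) to 2*cos(pi*beta/21), beta in 1..20, on each component of irreducible characters.
u^2 = (-1)^alpha I and v^21 = (-1)^beta I must agree, so alpha and beta have equal parity.
Enumerate parity-matched pairs: 1*10 odd-odd plus 0*10 even-even gives 10.
That is 10 components of irreducible characters, and with the reducible (abelian) component the total is 11.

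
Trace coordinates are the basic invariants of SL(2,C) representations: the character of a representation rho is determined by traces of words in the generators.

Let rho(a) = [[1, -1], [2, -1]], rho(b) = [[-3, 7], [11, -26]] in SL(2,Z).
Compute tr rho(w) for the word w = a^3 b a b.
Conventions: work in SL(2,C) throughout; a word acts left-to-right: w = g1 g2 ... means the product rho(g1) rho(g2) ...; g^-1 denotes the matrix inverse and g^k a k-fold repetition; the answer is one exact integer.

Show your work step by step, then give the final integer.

rho(a) = [[1, -1], [2, -1]]
... * rho(a) = [[1, -1], [2, -1]]  ->  [[-1, 0], [0, -1]]
... * rho(a) = [[1, -1], [2, -1]]  ->  [[-1, 1], [-2, 1]]
... * rho(b) = [[-3, 7], [11, -26]]  ->  [[14, -33], [17, -40]]
... * rho(a) = [[1, -1], [2, -1]]  ->  [[-52, 19], [-63, 23]]
... * rho(b) = [[-3, 7], [11, -26]]  ->  [[365, -858], [442, -1039]]
tr = 365 + -1039 = -674

-674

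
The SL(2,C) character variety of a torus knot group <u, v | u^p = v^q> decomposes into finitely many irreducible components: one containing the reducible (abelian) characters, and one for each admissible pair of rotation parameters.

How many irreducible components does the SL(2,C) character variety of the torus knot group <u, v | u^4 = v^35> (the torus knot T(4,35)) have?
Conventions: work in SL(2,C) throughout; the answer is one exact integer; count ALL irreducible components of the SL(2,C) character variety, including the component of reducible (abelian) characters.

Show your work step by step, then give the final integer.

52

In the torus knot group T(4,35), u^4 = v^35 is central, so an irreducible representation sends it to +I or -I (Schur).
So on each irreducible component the traces are pinned: tr(u) = 2*cos(pi*alpha/4) with 1 <= alpha <= 3, tr(v) = 2*cos(pi*beta/35) with 1 <= beta <= 34.
Consistency of u^4 = (-1)^alpha I with v^35 = (-1)^beta I forces alpha = beta (mod 2).
count pairs: odd alpha (2 choices) x odd beta (17), plus even alpha (1) x even beta (17): 2*17 + 1*17 = 51.
components with irreducible characters: 51; plus the single component of reducible (abelian) characters: total 52.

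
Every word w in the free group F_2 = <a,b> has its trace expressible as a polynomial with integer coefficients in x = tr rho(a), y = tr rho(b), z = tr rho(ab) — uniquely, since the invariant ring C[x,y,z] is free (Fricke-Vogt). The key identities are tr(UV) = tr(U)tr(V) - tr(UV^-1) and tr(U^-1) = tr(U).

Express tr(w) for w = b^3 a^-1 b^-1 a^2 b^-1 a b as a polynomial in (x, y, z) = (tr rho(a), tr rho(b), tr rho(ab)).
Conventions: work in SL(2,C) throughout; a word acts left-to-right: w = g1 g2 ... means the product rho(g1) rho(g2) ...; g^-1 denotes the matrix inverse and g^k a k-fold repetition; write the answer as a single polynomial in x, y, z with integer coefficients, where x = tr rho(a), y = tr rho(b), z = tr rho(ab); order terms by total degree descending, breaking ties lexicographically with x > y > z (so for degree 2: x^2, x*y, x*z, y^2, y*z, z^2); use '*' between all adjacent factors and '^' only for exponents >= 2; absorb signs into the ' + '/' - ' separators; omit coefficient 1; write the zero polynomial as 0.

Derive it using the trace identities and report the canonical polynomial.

-x^3*y^5*z + x^4*y^4 + x^2*y^6 + 2*x^2*y^4*z^2 + x^3*y^3*z - x*y^3*z^3 - 2*x^4*y^2 - 7*x^2*y^4 - 4*x^2*y^2*z^2 - y^6 - y^4*z^2 + 2*x^3*y*z + 4*x*y^3*z + 2*x*y*z^3 + 10*x^2*y^2 + 6*y^4 + 2*y^2*z^2 - 7*x*y*z - x^2 - 9*y^2 + 2

trace(a^2 b) = trace(a)*trace(b a) - trace(b)   [square of a] = x*z - y
trace(a^2) = trace(a)*trace(a) - trace(1)   [square of a] = x^2 - 2
trace(a^2 b^2) = trace(b)*trace(a^2 b) - trace(a^2)   [square of b] = x*y*z - x^2 - y^2 + 2
trace(b a^2 b^2) = trace(b)*trace(a^2 b^2) - trace(a^2 b)   [square of b] = x*y^2*z - x^2*y - y^3 - x*z + 3*y
trace(a b^4 a) = trace(b)*trace(b a^2 b^2) - trace(b a^2 b)   [square of b] = x*y^3*z - x^2*y^2 - y^4 - 2*x*y*z + x^2 + 4*y^2 - 2
trace(a b a b) = trace(a b)*trace(a b) - trace(1)   [split at a repeated a] = z^2 - 2
trace(b a b a b) = trace(b)*trace(a b a b) - trace(a b a)   [square of b] = y*z^2 - x*z - y
trace(b a b a b^2) = trace(b)*trace(b a b a b) - trace(b a b a)   [square of b] = y^2*z^2 - x*y*z - y^2 - z^2 + 2
trace(a b^4 a b) = trace(b)*trace(b a b a b^2) - trace(b a b a b)   [square of b] = y^3*z^2 - x*y^2*z - y^3 - 2*y*z^2 + x*z + 3*y
trace(a b^-1 a b^4) = trace(a b^4 a)*trace(b) - trace(a b^4 a b)   [inverse elimination on b] = x*y^4*z - x^2*y^3 - y^5 - y^3*z^2 - x*y^2*z + x^2*y + 5*y^3 + 2*y*z^2 - x*z - 5*y
trace(a b^2) = trace(b)*trace(a b) - trace(a)   [square of b] = y*z - x
trace(b a b^2) = trace(b)*trace(a b^2) - trace(a b)   [square of b] = y^2*z - x*y - z
trace(b^4 a) = trace(b)*trace(b a b^2) - trace(b a b)   [square of b] = y^3*z - x*y^2 - 2*y*z + x
trace(b^2 a^3 b^2) = trace(a)*trace(b^4 a^2) - trace(b^4 a)   [square of a] = x^2*y^3*z - x^3*y^2 - x*y^4 - 2*x^2*y*z - y^3*z + x^3 + 5*x*y^2 + 2*y*z - 3*x
trace(b^2 a^3 b) = trace(a)*trace(b^3 a^2) - trace(b^3 a)   [square of a] = x^2*y^2*z - x^3*y - x*y^3 - x^2*z - y^2*z + 4*x*y + z
trace(a b^5 a^2) = trace(b)*trace(b^2 a^3 b^2) - trace(b^2 a^3 b)   [square of b] = x^2*y^4*z - x^3*y^3 - x*y^5 - 3*x^2*y^2*z - y^4*z + 2*x^3*y + 6*x*y^3 + x^2*z + 3*y^2*z - 7*x*y - z
trace(b a^2 b a b) = trace(a)*trace(b a b^2 a) - trace(b a b^2)   [square of a] = x*y*z^2 - x^2*z - y^2*z + z
trace(b a^2 b a) = trace(a)*trace(b a b a) - trace(b a b)   [square of a] = x*z^2 - y*z - x
trace(a^2 b a b^3) = trace(b)*trace(b a^2 b a b) - trace(b a^2 b a)   [square of b] = x*y^2*z^2 - x^2*y*z - y^3*z - x*z^2 + 2*y*z + x
trace(a^2 b a b^4) = trace(b)*trace(a^2 b a b^3) - trace(a^2 b a b^2)   [square of b] = x*y^3*z^2 - x^2*y^2*z - y^4*z - 2*x*y*z^2 + x^2*z + 3*y^2*z + x*y - z
trace(a b^5 a^2 b) = trace(b)*trace(a^2 b a b^4) - trace(a^2 b a b^3)   [square of b] = x*y^4*z^2 - x^2*y^3*z - y^5*z - 3*x*y^2*z^2 + 2*x^2*y*z + 4*y^3*z + x*y^2 + x*z^2 - 3*y*z - x
trace(b a^2 b^-1 a b^4) = trace(a b^5 a^2)*trace(b) - trace(a b^5 a^2 b)   [inverse elimination on b] = x^2*y^5*z - x^3*y^4 - x*y^6 - x*y^4*z^2 - 2*x^2*y^3*z + 2*x^3*y^2 + 6*x*y^4 + 3*x*y^2*z^2 - x^2*y*z - y^3*z - 8*x*y^2 - x*z^2 + 2*y*z + x
trace(b^2 a b a^2) = trace(a)*trace(b^2 a b a) - trace(b^2 a b)   [square of a] = x*y*z^2 - x^2*z - y^2*z + z
trace(a b a^3 b^2) = trace(a)*trace(b^2 a b a^2) - trace(b^2 a b a)   [square of a] = x^2*y*z^2 - x^3*z - x*y^2*z - y*z^2 + 2*x*z + y
trace(a b a^3 b) = trace(a)*trace(a b a b a) - trace(a b a b)   [square of a] = x^2*z^2 - x*y*z - x^2 - z^2 + 2
trace(b a b a^3 b^2) = trace(b)*trace(a b a^3 b^2) - trace(a b a^3 b)   [square of b] = x^2*y^2*z^2 - x^3*y*z - x*y^3*z - x^2*z^2 - y^2*z^2 + 3*x*y*z + x^2 + y^2 + z^2 - 2
trace(a b^4 a b a^2) = trace(b)*trace(b a b a^3 b^2) - trace(b a b a^3 b)   [square of b] = x^2*y^3*z^2 - x^3*y^2*z - x*y^4*z - 2*x^2*y*z^2 - y^3*z^2 + x^3*z + 4*x*y^2*z + x^2*y + y^3 + 2*y*z^2 - 2*x*z - 3*y
trace(a b a b a b) = trace(b a b a)*trace(b a) - trace(a b)   [split at a repeated b] = z^3 - 3*z
trace(b a b a b a b) = trace(b)*trace(a b a b a b) - trace(a b a b a)   [square of b] = y*z^3 - x*z^2 - 2*y*z + x
trace(b a b^3 a b a) = trace(b)*trace(b a b a b a b) - trace(b a b a b a)   [square of b] = y^2*z^3 - x*y*z^2 - 2*y^2*z - z^3 + x*y + 3*z
trace(b a b^2 a b) = trace(b)*trace(a b^2 a b) - trace(a b^2 a)   [square of b] = y^2*z^2 - 2*x*y*z + x^2 - 2
trace(b a b^3 a b) = trace(b)*trace(b a b^2 a b) - trace(b a b^2 a)   [square of b] = y^3*z^2 - 2*x*y^2*z + x^2*y - y*z^2 + x*z - y
trace(a b a^2 b a b^3) = trace(a)*trace(b a b^3 a b a) - trace(b a b^3 a b)   [square of a] = x*y^2*z^3 - x^2*y*z^2 - y^3*z^2 - x*z^3 + y*z^2 + 2*x*z + y
trace(a b a^2 b a b) = trace(a)*trace(b a b a b a) - trace(b a b a b)   [square of a] = x*z^3 - y*z^2 - 2*x*z + y
trace(a b a^2 b a) = trace(a)*trace(b a^2 b a) - trace(b a^2 b)   [square of a] = x^2*z^2 - 2*x*y*z + y^2 - 2
trace(a b a^2 b a b^2) = trace(b)*trace(a b a^2 b a b) - trace(a b a^2 b a)   [square of b] = x*y*z^3 - x^2*z^2 - y^2*z^2 + 2
trace(a b^4 a b a^2 b) = trace(b)*trace(a b a^2 b a b^3) - trace(a b a^2 b a b^2)   [square of b] = x*y^3*z^3 - x^2*y^2*z^2 - y^4*z^2 - 2*x*y*z^3 + x^2*z^2 + 2*y^2*z^2 + 2*x*y*z + y^2 - 2
trace(b a^2 b^-1 a b^4 a) = trace(a b^4 a b a^2)*trace(b) - trace(a b^4 a b a^2 b)   [inverse elimination on b] = x^2*y^4*z^2 - x^3*y^3*z - x*y^5*z - x*y^3*z^3 - x^2*y^2*z^2 + x^3*y*z + 4*x*y^3*z + 2*x*y*z^3 + x^2*y^2 - x^2*z^2 + y^4 - 4*x*y*z - 4*y^2 + 2
trace(a^2 b^-1 a b^4 a^-1 b) = trace(b a^2 b^-1 a b^4)*trace(a) - trace(b a^2 b^-1 a b^4 a)   [inverse elimination on a] = x^3*y^5*z - x^4*y^4 - x^2*y^6 - 2*x^2*y^4*z^2 - x^3*y^3*z + x*y^5*z + x*y^3*z^3 + 2*x^4*y^2 + 6*x^2*y^4 + 4*x^2*y^2*z^2 - 2*x^3*y*z - 5*x*y^3*z - 2*x*y*z^3 - 9*x^2*y^2 - y^4 + 6*x*y*z + x^2 + 4*y^2 - 2
trace(b^3 a^-1 b^-1 a^2 b^-1 a b) = trace(a^2 b^-1 a b^4 a^-1)*trace(b) - trace(a^2 b^-1 a b^4 a^-1 b)   [inverse elimination on b] = -x^3*y^5*z + x^4*y^4 + x^2*y^6 + 2*x^2*y^4*z^2 + x^3*y^3*z - x*y^3*z^3 - 2*x^4*y^2 - 7*x^2*y^4 - 4*x^2*y^2*z^2 - y^6 - y^4*z^2 + 2*x^3*y*z + 4*x*y^3*z + 2*x*y*z^3 + 10*x^2*y^2 + 6*y^4 + 2*y^2*z^2 - 7*x*y*z - x^2 - 9*y^2 + 2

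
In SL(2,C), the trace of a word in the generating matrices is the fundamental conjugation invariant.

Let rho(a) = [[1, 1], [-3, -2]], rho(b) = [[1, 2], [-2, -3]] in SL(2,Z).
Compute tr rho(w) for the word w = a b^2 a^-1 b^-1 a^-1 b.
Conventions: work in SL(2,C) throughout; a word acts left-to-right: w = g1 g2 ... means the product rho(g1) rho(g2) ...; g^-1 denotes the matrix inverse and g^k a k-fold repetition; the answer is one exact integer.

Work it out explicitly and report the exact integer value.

rho(a) = [[1, 1], [-3, -2]]
... * rho(b) = [[1, 2], [-2, -3]]  ->  [[-1, -1], [1, 0]]
... * rho(b) = [[1, 2], [-2, -3]]  ->  [[1, 1], [1, 2]]
... * rho(a^-1) = [[-2, -1], [3, 1]]  ->  [[1, 0], [4, 1]]
... * rho(b^-1) = [[-3, -2], [2, 1]]  ->  [[-3, -2], [-10, -7]]
... * rho(a^-1) = [[-2, -1], [3, 1]]  ->  [[0, 1], [-1, 3]]
... * rho(b) = [[1, 2], [-2, -3]]  ->  [[-2, -3], [-7, -11]]
tr = -2 + -11 = -13

-13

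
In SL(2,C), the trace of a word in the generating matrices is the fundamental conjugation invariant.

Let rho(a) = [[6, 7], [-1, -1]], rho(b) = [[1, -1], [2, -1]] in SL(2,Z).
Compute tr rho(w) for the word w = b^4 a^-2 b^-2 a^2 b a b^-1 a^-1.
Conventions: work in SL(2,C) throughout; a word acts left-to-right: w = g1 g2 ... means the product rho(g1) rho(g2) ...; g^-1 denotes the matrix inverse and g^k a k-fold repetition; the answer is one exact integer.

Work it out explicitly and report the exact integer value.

-507

rho(b) = [[1, -1], [2, -1]]
... * rho(b) = [[1, -1], [2, -1]]  ->  [[-1, 0], [0, -1]]
... * rho(b) = [[1, -1], [2, -1]]  ->  [[-1, 1], [-2, 1]]
... * rho(b) = [[1, -1], [2, -1]]  ->  [[1, 0], [0, 1]]
... * rho(a^-1) = [[-1, -7], [1, 6]]  ->  [[-1, -7], [1, 6]]
... * rho(a^-1) = [[-1, -7], [1, 6]]  ->  [[-6, -35], [5, 29]]
... * rho(b^-1) = [[-1, 1], [-2, 1]]  ->  [[76, -41], [-63, 34]]
... * rho(b^-1) = [[-1, 1], [-2, 1]]  ->  [[6, 35], [-5, -29]]
... * rho(a) = [[6, 7], [-1, -1]]  ->  [[1, 7], [-1, -6]]
... * rho(a) = [[6, 7], [-1, -1]]  ->  [[-1, 0], [0, -1]]
... * rho(b) = [[1, -1], [2, -1]]  ->  [[-1, 1], [-2, 1]]
... * rho(a) = [[6, 7], [-1, -1]]  ->  [[-7, -8], [-13, -15]]
... * rho(b^-1) = [[-1, 1], [-2, 1]]  ->  [[23, -15], [43, -28]]
... * rho(a^-1) = [[-1, -7], [1, 6]]  ->  [[-38, -251], [-71, -469]]
tr = -38 + -469 = -507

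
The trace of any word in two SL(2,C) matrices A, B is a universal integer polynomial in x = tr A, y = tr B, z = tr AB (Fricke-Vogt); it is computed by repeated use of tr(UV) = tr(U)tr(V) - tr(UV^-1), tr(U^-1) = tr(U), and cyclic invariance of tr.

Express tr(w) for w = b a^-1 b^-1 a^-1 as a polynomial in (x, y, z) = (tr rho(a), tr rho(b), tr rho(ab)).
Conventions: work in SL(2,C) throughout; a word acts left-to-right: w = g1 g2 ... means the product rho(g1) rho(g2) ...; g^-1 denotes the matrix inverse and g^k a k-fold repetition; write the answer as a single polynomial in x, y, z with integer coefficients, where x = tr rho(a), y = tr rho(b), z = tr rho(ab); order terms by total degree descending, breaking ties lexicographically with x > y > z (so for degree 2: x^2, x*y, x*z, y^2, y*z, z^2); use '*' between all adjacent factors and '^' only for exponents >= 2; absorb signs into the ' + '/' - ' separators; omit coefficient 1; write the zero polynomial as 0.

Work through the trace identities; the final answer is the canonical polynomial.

x*y*z - y^2 - z^2 + 2

trace(b a^-1) = trace(b) * trace(a) - trace(b a)  (eliminate a^-1) = x*y - z
trace(a^-1 b a^-1) = trace(b a^-1) * trace(a) - trace(b)  (eliminate a^-1) = x^2*y - x*z - y
trace(b^2) = trace(b) * trace(b) - trace(1)  (reduce the b square) = y^2 - 2
trace(b^2 a) = trace(b) * trace(a b) - trace(a)  (reduce the b square) = y*z - x
trace(b a^-1 b) = trace(b^2) * trace(a) - trace(b^2 a)  (eliminate a^-1) = x*y^2 - y*z - x
trace(b a b a) = trace(a b) * trace(a b) - trace(1)  (split on a) = z^2 - 2
trace(b a^-1 b a) = trace(b a b) * trace(a) - trace(b a b a)  (eliminate a^-1) = x*y*z - x^2 - z^2 + 2
trace(a^-1 b a^-1 b) = trace(b a^-1 b) * trace(a) - trace(b a^-1 b a)  (eliminate a^-1) = x^2*y^2 - 2*x*y*z + z^2 - 2
trace(b a^-1 b^-1 a^-1) = trace(a^-1 b a^-1) * trace(b) - trace(a^-1 b a^-1 b)  (eliminate b^-1) = x*y*z - y^2 - z^2 + 2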